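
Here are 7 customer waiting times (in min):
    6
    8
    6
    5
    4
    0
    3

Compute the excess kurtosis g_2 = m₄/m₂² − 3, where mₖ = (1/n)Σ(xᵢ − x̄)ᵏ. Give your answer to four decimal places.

x̄ = 4.5714
Σ(xᵢ − x̄)² = 39.7143 ⇒ m₂ = 5.67347
Σ(xᵢ − x̄)⁴ = 589.4752 ⇒ m₄ = 84.21075
m₂² = 32.18825
g_2 = m₄/m₂² − 3 = 2.61619 − 3 ≈ -0.3838

-0.3838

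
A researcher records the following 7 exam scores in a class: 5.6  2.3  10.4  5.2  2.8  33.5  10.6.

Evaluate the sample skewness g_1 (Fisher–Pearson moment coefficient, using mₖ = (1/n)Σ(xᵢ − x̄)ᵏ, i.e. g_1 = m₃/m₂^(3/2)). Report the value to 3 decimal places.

1.668

x̄ = (5.6 + 2.3 + 10.4 + 5.2 + 2.8 + 33.5 + 10.6) / 7 = 10.0571
deviations (xᵢ − x̄): -4.4571, -7.7571, 0.3429, -4.8571, -7.2571, 23.4429, 0.5429
Σ(xᵢ − x̄)² = 706.2771 ⇒ m₂ = 706.2771/7 = 100.89673
Σ(xᵢ − x̄)³ = 11831.5206 ⇒ m₃ = 11831.5206/7 = 1690.21723
m₂^(3/2) = 100.89673^(1.5) = 1013.48113
g_1 = m₃ / m₂^(3/2) = 1690.21723 / 1013.48113 ≈ 1.668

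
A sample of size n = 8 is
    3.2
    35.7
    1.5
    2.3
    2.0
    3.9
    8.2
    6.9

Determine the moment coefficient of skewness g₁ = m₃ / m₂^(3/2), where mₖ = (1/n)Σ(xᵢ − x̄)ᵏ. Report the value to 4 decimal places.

2.0809

x̄ = (3.2 + 35.7 + 1.5 + 2.3 + 2.0 + 3.9 + 8.2 + 6.9) / 8 = 7.9625
deviations (xᵢ − x̄): -4.7625, 27.7375, -6.4625, -5.6625, -5.9625, -4.0625, 0.2375, -1.0625
Σ(xᵢ − x̄)² = 919.1188 ⇒ m₂ = 919.1188/8 = 114.88984
Σ(xᵢ − x̄)³ = 20500.6803 ⇒ m₃ = 20500.6803/8 = 2562.58504
m₂^(3/2) = 114.88984^(1.5) = 1231.46609
g₁ = m₃ / m₂^(3/2) = 2562.58504 / 1231.46609 ≈ 2.0809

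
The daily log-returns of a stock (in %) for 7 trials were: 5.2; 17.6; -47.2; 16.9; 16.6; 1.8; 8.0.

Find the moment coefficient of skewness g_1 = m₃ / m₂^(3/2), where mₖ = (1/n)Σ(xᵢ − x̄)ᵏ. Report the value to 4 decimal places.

-1.7310

x̄ = (5.2 + 17.6 - 47.2 + 16.9 + 16.6 + 1.8 + 8.0) / 7 = 2.7000
deviations (xᵢ − x̄): 2.5000, 14.9000, -49.9000, 14.2000, 13.9000, -0.9000, 5.3000
Σ(xᵢ − x̄)² = 3142.0200 ⇒ m₂ = 3142.0200/7 = 448.86000
Σ(xᵢ − x̄)³ = -115230.8700 ⇒ m₃ = -115230.8700/7 = -16461.55286
m₂^(3/2) = 448.86000^(1.5) = 9509.68995
g_1 = m₃ / m₂^(3/2) = -16461.55286 / 9509.68995 ≈ -1.7310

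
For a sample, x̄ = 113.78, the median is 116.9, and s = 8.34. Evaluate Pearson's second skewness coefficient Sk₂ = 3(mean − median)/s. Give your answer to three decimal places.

-1.122

Sk₂ = 3(113.78 − 116.9) / 8.34 = 3 × -3.1200 / 8.34
    = -9.3600 / 8.34 ≈ -1.122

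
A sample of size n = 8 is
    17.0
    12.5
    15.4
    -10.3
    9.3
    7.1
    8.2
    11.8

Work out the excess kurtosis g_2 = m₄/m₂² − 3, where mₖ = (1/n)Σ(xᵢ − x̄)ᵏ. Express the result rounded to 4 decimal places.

1.5001

x̄ = 8.8750
Σ(xᵢ − x̄)² = 501.7550 ⇒ m₂ = 62.71938
Σ(xᵢ − x̄)⁴ = 141615.8300 ⇒ m₄ = 17701.97875
m₂² = 3933.72000
g_2 = m₄/m₂² − 3 = 4.50006 − 3 ≈ 1.5001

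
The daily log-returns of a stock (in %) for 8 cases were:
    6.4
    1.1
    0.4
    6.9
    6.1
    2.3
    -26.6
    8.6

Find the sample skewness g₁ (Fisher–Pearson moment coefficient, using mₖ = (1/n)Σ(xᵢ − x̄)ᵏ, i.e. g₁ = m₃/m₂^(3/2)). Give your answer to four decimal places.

x̄ = (6.4 + 1.1 + 0.4 + 6.9 + 6.1 + 2.3 - 26.6 + 8.6) / 8 = 0.6500
deviations (xᵢ − x̄): 5.7500, 0.4500, -0.2500, 6.2500, 5.4500, 1.6500, -27.2500, 7.9500
Σ(xᵢ − x̄)² = 910.5800 ⇒ m₂ = 910.5800/8 = 113.82250
Σ(xᵢ − x̄)³ = -19131.6720 ⇒ m₃ = -19131.6720/8 = -2391.45900
m₂^(3/2) = 113.82250^(1.5) = 1214.34526
g₁ = m₃ / m₂^(3/2) = -2391.45900 / 1214.34526 ≈ -1.9693

-1.9693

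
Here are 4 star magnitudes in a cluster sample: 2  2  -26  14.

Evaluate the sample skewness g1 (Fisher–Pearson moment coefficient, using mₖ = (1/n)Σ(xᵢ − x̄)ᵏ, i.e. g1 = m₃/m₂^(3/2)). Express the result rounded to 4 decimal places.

-0.7560

x̄ = (2 + 2 - 26 + 14) / 4 = -2.0000
deviations (xᵢ − x̄): 4.0000, 4.0000, -24.0000, 16.0000
Σ(xᵢ − x̄)² = 864.0000 ⇒ m₂ = 864.0000/4 = 216.00000
Σ(xᵢ − x̄)³ = -9600.0000 ⇒ m₃ = -9600.0000/4 = -2400.00000
m₂^(3/2) = 216.00000^(1.5) = 3174.53871
g1 = m₃ / m₂^(3/2) = -2400.00000 / 3174.53871 ≈ -0.7560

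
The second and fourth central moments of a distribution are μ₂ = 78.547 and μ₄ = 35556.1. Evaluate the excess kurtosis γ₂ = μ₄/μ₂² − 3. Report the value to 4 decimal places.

2.7631

μ₂² = 78.547² = 6169.63121
μ₄/μ₂² = 35556.1 / 6169.63121 = 5.76308
γ₂ = 5.76308 − 3 ≈ 2.7631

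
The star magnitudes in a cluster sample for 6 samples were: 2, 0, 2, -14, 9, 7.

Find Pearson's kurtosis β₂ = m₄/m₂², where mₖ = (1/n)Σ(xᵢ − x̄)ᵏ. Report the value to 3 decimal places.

3.124

x̄ = 1.0000
Σ(xᵢ − x̄)² = 328.0000 ⇒ m₂ = 54.66667
Σ(xᵢ − x̄)⁴ = 56020.0000 ⇒ m₄ = 9336.66667
m₂² = 2988.44444
β₂ = m₄/m₂² = 9336.66667 / 2988.44444 ≈ 3.124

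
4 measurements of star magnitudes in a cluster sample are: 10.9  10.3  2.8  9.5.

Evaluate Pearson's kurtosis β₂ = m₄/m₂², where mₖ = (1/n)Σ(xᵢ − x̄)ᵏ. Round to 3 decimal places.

x̄ = 8.3750
Σ(xᵢ − x̄)² = 42.4275 ⇒ m₂ = 10.60688
Σ(xᵢ − x̄)⁴ = 1021.9873 ⇒ m₄ = 255.49683
m₂² = 112.50580
β₂ = m₄/m₂² = 255.49683 / 112.50580 ≈ 2.271

2.271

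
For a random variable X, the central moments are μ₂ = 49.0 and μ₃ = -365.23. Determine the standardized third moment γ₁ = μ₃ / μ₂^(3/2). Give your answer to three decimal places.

-1.065

σ = √μ₂ = √49.0 = 7.00000
σ³ = μ₂^(3/2) = 343.00000
γ₁ = μ₃/σ³ = -365.23 / 343.00000 ≈ -1.065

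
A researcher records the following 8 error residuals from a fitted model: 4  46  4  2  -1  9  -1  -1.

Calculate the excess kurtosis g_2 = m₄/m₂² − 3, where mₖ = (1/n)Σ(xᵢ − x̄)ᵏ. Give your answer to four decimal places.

x̄ = 7.7500
Σ(xᵢ − x̄)² = 1755.5000 ⇒ m₂ = 219.43750
Σ(xᵢ − x̄)⁴ = 2159628.4063 ⇒ m₄ = 269953.55078
m₂² = 48152.81641
g_2 = m₄/m₂² − 3 = 5.60618 − 3 ≈ 2.6062

2.6062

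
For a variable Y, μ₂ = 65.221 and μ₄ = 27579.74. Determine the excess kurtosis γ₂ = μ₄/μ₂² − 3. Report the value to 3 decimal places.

μ₂² = 65.221² = 4253.77884
μ₄/μ₂² = 27579.74 / 4253.77884 = 6.48359
γ₂ = 6.48359 − 3 ≈ 3.484

3.484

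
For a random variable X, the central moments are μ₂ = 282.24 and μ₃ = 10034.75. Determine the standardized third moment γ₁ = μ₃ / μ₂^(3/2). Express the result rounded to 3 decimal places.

σ = √μ₂ = √282.24 = 16.80000
σ³ = μ₂^(3/2) = 4741.63200
γ₁ = μ₃/σ³ = 10034.75 / 4741.63200 ≈ 2.116

2.116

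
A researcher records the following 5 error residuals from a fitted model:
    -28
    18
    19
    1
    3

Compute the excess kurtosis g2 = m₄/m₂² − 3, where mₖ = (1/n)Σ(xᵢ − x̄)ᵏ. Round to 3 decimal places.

x̄ = 2.6000
Σ(xᵢ − x̄)² = 1445.2000 ⇒ m₂ = 289.04000
Σ(xᵢ − x̄)⁴ = 1005360.9760 ⇒ m₄ = 201072.19520
m₂² = 83544.12160
g2 = m₄/m₂² − 3 = 2.40678 − 3 ≈ -0.593

-0.593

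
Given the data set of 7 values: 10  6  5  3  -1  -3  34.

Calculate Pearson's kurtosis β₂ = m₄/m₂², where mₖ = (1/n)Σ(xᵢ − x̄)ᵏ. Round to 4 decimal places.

4.1148

x̄ = 7.7143
Σ(xᵢ − x̄)² = 919.4286 ⇒ m₂ = 131.34694
Σ(xᵢ − x̄)⁴ = 496925.3294 ⇒ m₄ = 70989.33278
m₂² = 17252.01833
β₂ = m₄/m₂² = 70989.33278 / 17252.01833 ≈ 4.1148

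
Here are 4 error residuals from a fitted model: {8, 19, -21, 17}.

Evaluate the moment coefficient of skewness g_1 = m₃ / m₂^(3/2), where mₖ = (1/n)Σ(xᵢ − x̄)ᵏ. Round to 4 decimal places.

-0.9404

x̄ = (8 + 19 - 21 + 17) / 4 = 5.7500
deviations (xᵢ − x̄): 2.2500, 13.2500, -26.7500, 11.2500
Σ(xᵢ − x̄)² = 1022.7500 ⇒ m₂ = 1022.7500/4 = 255.68750
Σ(xᵢ − x̄)³ = -15379.8750 ⇒ m₃ = -15379.8750/4 = -3844.96875
m₂^(3/2) = 255.68750^(1.5) = 4088.50229
g_1 = m₃ / m₂^(3/2) = -3844.96875 / 4088.50229 ≈ -0.9404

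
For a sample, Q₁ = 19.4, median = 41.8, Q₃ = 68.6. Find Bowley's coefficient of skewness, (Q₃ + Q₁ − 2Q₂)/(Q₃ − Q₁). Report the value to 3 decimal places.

numerator: Q₃ + Q₁ − 2Q₂ = 68.6 + 19.4 − 2×41.8 = 4.4000
denominator: Q₃ − Q₁ = 68.6 − 19.4 = 49.2000
Bowley skewness = 4.4000 / 49.2000 ≈ 0.089

0.089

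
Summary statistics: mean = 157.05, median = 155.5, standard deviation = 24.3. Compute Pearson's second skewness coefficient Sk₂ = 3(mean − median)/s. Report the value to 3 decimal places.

Sk₂ = 3(157.05 − 155.5) / 24.3 = 3 × 1.5500 / 24.3
    = 4.6500 / 24.3 ≈ 0.191

0.191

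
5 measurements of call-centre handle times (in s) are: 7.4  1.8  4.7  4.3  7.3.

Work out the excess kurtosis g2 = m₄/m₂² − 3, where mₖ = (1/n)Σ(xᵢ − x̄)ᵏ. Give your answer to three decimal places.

x̄ = 5.1000
Σ(xᵢ − x̄)² = 21.8200 ⇒ m₂ = 4.36400
Σ(xᵢ − x̄)⁴ = 170.4370 ⇒ m₄ = 34.08740
m₂² = 19.04450
g2 = m₄/m₂² − 3 = 1.78988 − 3 ≈ -1.210

-1.210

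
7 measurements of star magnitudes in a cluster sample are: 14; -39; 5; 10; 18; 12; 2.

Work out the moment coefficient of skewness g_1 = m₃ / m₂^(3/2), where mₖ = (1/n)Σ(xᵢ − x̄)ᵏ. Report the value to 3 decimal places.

x̄ = (14 - 39 + 5 + 10 + 18 + 12 + 2) / 7 = 3.1429
deviations (xᵢ − x̄): 10.8571, -42.1429, 1.8571, 6.8571, 14.8571, 8.8571, -1.1429
Σ(xᵢ − x̄)² = 2244.8571 ⇒ m₂ = 2244.8571/7 = 320.69388
Σ(xᵢ − x̄)³ = -69265.1020 ⇒ m₃ = -69265.1020/7 = -9895.01458
m₂^(3/2) = 320.69388^(1.5) = 5742.96280
g_1 = m₃ / m₂^(3/2) = -9895.01458 / 5742.96280 ≈ -1.723

-1.723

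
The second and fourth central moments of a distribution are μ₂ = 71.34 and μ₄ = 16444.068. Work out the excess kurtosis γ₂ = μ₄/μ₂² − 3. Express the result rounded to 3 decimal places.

μ₂² = 71.34² = 5089.39560
μ₄/μ₂² = 16444.068 / 5089.39560 = 3.23105
γ₂ = 3.23105 − 3 ≈ 0.231

0.231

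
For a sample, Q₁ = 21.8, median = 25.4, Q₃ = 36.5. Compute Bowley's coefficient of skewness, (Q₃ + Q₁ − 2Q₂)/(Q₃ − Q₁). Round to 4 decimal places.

numerator: Q₃ + Q₁ − 2Q₂ = 36.5 + 21.8 − 2×25.4 = 7.5000
denominator: Q₃ − Q₁ = 36.5 − 21.8 = 14.7000
Bowley skewness = 7.5000 / 14.7000 ≈ 0.5102

0.5102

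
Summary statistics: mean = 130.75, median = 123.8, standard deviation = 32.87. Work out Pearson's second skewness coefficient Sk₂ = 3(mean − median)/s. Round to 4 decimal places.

0.6343

Sk₂ = 3(130.75 − 123.8) / 32.87 = 3 × 6.9500 / 32.87
    = 20.8500 / 32.87 ≈ 0.6343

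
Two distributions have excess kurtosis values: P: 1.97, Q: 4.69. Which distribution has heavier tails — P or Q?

Higher excess kurtosis ⇒ heavier tails relative to the normal distribution.
1.97 vs 4.69: the larger is 4.69, so Q has heavier tails.

Q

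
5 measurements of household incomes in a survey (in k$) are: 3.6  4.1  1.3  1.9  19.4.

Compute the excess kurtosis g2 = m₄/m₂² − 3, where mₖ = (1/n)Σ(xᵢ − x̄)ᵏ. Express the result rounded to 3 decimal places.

0.134

x̄ = 6.0600
Σ(xᵢ − x̄)² = 227.8120 ⇒ m₂ = 45.56240
Σ(xᵢ − x̄)⁴ = 32532.4260 ⇒ m₄ = 6506.48519
m₂² = 2075.93229
g2 = m₄/m₂² − 3 = 3.13425 − 3 ≈ 0.134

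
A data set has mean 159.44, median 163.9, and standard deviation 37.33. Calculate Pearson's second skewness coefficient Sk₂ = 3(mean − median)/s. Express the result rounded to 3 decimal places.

-0.358

Sk₂ = 3(159.44 − 163.9) / 37.33 = 3 × -4.4600 / 37.33
    = -13.3800 / 37.33 ≈ -0.358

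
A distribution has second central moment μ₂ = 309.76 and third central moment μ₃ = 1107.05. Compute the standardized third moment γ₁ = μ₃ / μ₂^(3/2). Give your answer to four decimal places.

0.2031

σ = √μ₂ = √309.76 = 17.60000
σ³ = μ₂^(3/2) = 5451.77600
γ₁ = μ₃/σ³ = 1107.05 / 5451.77600 ≈ 0.2031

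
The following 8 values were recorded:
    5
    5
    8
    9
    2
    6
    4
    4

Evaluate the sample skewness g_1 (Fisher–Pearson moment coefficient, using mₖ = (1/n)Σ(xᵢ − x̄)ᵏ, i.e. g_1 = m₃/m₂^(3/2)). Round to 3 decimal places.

0.292

x̄ = (5 + 5 + 8 + 9 + 2 + 6 + 4 + 4) / 8 = 5.3750
deviations (xᵢ − x̄): -0.3750, -0.3750, 2.6250, 3.6250, -3.3750, 0.6250, -1.3750, -1.3750
Σ(xᵢ − x̄)² = 35.8750 ⇒ m₂ = 35.8750/8 = 4.48438
Σ(xᵢ − x̄)³ = 22.2188 ⇒ m₃ = 22.2188/8 = 2.77734
m₂^(3/2) = 4.48438^(1.5) = 9.49627
g_1 = m₃ / m₂^(3/2) = 2.77734 / 9.49627 ≈ 0.292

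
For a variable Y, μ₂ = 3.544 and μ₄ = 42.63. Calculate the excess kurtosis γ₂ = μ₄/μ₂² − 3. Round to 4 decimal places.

0.3941

μ₂² = 3.544² = 12.55994
μ₄/μ₂² = 42.63 / 12.55994 = 3.39413
γ₂ = 3.39413 − 3 ≈ 0.3941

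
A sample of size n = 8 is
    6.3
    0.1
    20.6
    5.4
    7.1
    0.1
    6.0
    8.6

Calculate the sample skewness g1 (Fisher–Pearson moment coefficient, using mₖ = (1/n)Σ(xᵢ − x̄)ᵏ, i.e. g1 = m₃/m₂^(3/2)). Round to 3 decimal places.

x̄ = (6.3 + 0.1 + 20.6 + 5.4 + 7.1 + 0.1 + 6.0 + 8.6) / 8 = 6.7750
deviations (xᵢ − x̄): -0.4750, -6.6750, 13.8250, -1.3750, 0.3250, -6.6750, -0.7750, 1.8250
Σ(xᵢ − x̄)² = 286.3950 ⇒ m₂ = 286.3950/8 = 35.79938
Σ(xᵢ − x̄)³ = 2050.5038 ⇒ m₃ = 2050.5038/8 = 256.31297
m₂^(3/2) = 35.79938^(1.5) = 214.19689
g1 = m₃ / m₂^(3/2) = 256.31297 / 214.19689 ≈ 1.197

1.197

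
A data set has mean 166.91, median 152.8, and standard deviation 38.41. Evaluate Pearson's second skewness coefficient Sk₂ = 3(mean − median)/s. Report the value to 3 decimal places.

Sk₂ = 3(166.91 − 152.8) / 38.41 = 3 × 14.1100 / 38.41
    = 42.3300 / 38.41 ≈ 1.102

1.102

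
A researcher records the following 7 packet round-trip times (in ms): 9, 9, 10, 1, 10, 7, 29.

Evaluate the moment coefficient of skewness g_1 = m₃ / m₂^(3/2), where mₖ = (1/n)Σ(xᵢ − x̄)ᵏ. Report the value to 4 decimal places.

x̄ = (9 + 9 + 10 + 1 + 10 + 7 + 29) / 7 = 10.7143
deviations (xᵢ − x̄): -1.7143, -1.7143, -0.7143, -9.7143, -0.7143, -3.7143, 18.2857
Σ(xᵢ − x̄)² = 449.4286 ⇒ m₂ = 449.4286/7 = 64.20408
Σ(xᵢ − x̄)³ = 5135.3878 ⇒ m₃ = 5135.3878/7 = 733.62682
m₂^(3/2) = 64.20408^(1.5) = 514.45093
g_1 = m₃ / m₂^(3/2) = 733.62682 / 514.45093 ≈ 1.4260

1.4260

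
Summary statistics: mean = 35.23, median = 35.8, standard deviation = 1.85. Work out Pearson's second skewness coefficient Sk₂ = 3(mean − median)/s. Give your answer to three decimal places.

-0.924

Sk₂ = 3(35.23 − 35.8) / 1.85 = 3 × -0.5700 / 1.85
    = -1.7100 / 1.85 ≈ -0.924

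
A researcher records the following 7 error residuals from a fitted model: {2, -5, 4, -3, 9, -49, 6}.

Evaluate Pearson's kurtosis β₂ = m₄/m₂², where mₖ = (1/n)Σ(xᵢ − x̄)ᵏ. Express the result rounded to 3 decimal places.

x̄ = -5.1429
Σ(xᵢ − x̄)² = 2386.8571 ⇒ m₂ = 340.97959
Σ(xᵢ − x̄)⁴ = 3764692.4198 ⇒ m₄ = 537813.20283
m₂² = 116267.08205
β₂ = m₄/m₂² = 537813.20283 / 116267.08205 ≈ 4.626

4.626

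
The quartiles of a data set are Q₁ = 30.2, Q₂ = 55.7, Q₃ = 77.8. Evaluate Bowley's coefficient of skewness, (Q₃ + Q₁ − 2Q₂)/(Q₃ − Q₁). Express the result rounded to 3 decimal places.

numerator: Q₃ + Q₁ − 2Q₂ = 77.8 + 30.2 − 2×55.7 = -3.4000
denominator: Q₃ − Q₁ = 77.8 − 30.2 = 47.6000
Bowley skewness = -3.4000 / 47.6000 ≈ -0.071

-0.071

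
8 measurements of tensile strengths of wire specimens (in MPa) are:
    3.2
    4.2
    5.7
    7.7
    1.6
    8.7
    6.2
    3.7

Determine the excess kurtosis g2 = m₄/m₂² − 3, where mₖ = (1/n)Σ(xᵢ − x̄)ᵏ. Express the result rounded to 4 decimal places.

x̄ = 5.1250
Σ(xᵢ − x̄)² = 39.9150 ⇒ m₂ = 4.98938
Σ(xᵢ − x̄)⁴ = 381.7377 ⇒ m₄ = 47.71721
m₂² = 24.89386
g2 = m₄/m₂² − 3 = 1.91683 − 3 ≈ -1.0832

-1.0832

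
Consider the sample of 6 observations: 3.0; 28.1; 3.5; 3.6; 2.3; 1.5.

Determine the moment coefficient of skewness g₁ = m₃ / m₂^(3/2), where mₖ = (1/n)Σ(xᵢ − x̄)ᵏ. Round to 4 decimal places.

1.7654

x̄ = (3.0 + 28.1 + 3.5 + 3.6 + 2.3 + 1.5) / 6 = 7.0000
deviations (xᵢ − x̄): -4.0000, 21.1000, -3.5000, -3.4000, -4.7000, -5.5000
Σ(xᵢ − x̄)² = 537.3600 ⇒ m₂ = 537.3600/6 = 89.56000
Σ(xᵢ − x̄)³ = 8977.5540 ⇒ m₃ = 8977.5540/6 = 1496.25900
m₂^(3/2) = 89.56000^(1.5) = 847.56132
g₁ = m₃ / m₂^(3/2) = 1496.25900 / 847.56132 ≈ 1.7654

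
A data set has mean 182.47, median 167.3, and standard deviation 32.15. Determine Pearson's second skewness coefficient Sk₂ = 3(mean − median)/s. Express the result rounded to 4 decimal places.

1.4156

Sk₂ = 3(182.47 − 167.3) / 32.15 = 3 × 15.1700 / 32.15
    = 45.5100 / 32.15 ≈ 1.4156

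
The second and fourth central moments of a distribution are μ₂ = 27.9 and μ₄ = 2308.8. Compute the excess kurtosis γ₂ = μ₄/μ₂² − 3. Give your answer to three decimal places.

-0.034

μ₂² = 27.9² = 778.41000
μ₄/μ₂² = 2308.8 / 778.41000 = 2.96605
γ₂ = 2.96605 − 3 ≈ -0.034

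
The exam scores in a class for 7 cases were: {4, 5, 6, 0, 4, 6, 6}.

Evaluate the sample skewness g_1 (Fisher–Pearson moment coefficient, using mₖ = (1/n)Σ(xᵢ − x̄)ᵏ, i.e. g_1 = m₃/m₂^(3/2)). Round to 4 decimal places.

-1.3634

x̄ = (4 + 5 + 6 + 0 + 4 + 6 + 6) / 7 = 4.4286
deviations (xᵢ − x̄): -0.4286, 0.5714, 1.5714, -4.4286, -0.4286, 1.5714, 1.5714
Σ(xᵢ − x̄)² = 27.7143 ⇒ m₂ = 27.7143/7 = 3.95918
Σ(xᵢ − x̄)³ = -75.1837 ⇒ m₃ = -75.1837/7 = -10.74052
m₂^(3/2) = 3.95918^(1.5) = 7.87786
g_1 = m₃ / m₂^(3/2) = -10.74052 / 7.87786 ≈ -1.3634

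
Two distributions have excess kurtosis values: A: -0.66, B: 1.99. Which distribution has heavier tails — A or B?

B

Higher excess kurtosis ⇒ heavier tails relative to the normal distribution.
-0.66 vs 1.99: the larger is 1.99, so B has heavier tails. (B is leptokurtic — heavier-than-normal tails; the other is platykurtic.)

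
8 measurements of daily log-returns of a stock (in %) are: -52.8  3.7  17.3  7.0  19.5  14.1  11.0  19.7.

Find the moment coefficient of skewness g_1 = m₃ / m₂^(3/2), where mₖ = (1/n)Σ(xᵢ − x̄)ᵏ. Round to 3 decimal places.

-2.017

x̄ = (-52.8 + 3.7 + 17.3 + 7.0 + 19.5 + 14.1 + 11.0 + 19.7) / 8 = 4.9375
deviations (xᵢ − x̄): -57.7375, -1.2375, 12.3625, 2.0625, 14.5625, 9.1625, 6.0625, 14.7625
Σ(xᵢ − x̄)² = 4042.9388 ⇒ m₂ = 4042.9388/8 = 505.36734
Σ(xᵢ − x̄)³ = -183281.1100 ⇒ m₃ = -183281.1100/8 = -22910.13875
m₂^(3/2) = 505.36734^(1.5) = 11360.84834
g_1 = m₃ / m₂^(3/2) = -22910.13875 / 11360.84834 ≈ -2.017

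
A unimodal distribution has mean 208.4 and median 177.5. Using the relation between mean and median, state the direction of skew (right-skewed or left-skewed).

right-skewed

mean − median = 208.4 − 177.5 = 30.9
mean > median ⇒ the longer tail is on the right ⇒ right-skewed (positively skewed).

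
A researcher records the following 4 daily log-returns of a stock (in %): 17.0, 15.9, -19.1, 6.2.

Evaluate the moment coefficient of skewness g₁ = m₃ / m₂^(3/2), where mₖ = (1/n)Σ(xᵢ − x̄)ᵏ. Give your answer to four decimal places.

x̄ = (17.0 + 15.9 - 19.1 + 6.2) / 4 = 5.0000
deviations (xᵢ − x̄): 12.0000, 10.9000, -24.1000, 1.2000
Σ(xᵢ − x̄)² = 845.0600 ⇒ m₂ = 845.0600/4 = 211.26500
Σ(xᵢ − x̄)³ = -10972.7640 ⇒ m₃ = -10972.7640/4 = -2743.19100
m₂^(3/2) = 211.26500^(1.5) = 3070.72787
g₁ = m₃ / m₂^(3/2) = -2743.19100 / 3070.72787 ≈ -0.8933

-0.8933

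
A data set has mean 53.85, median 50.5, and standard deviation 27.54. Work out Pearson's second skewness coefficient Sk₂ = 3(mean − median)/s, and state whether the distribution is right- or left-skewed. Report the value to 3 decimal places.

0.365, right-skewed

Sk₂ = 3(53.85 − 50.5) / 27.54 = 3 × 3.3500 / 27.54
    = 10.0500 / 27.54 ≈ 0.365
Sk₂ > 0 ⇒ mean > median ⇒ right-skewed (positive skew).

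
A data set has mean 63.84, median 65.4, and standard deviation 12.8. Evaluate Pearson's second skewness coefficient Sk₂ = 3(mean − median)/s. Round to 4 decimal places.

Sk₂ = 3(63.84 − 65.4) / 12.8 = 3 × -1.5600 / 12.8
    = -4.6800 / 12.8 ≈ -0.3656

-0.3656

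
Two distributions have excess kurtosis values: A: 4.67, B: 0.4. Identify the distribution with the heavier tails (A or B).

Higher excess kurtosis ⇒ heavier tails relative to the normal distribution.
4.67 vs 0.4: the larger is 4.67, so A has heavier tails.

A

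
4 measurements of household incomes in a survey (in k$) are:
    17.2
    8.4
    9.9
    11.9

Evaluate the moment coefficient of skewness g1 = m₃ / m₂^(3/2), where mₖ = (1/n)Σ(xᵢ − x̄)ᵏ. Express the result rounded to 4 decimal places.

x̄ = (17.2 + 8.4 + 9.9 + 11.9) / 4 = 11.8500
deviations (xᵢ − x̄): 5.3500, -3.4500, -1.9500, 0.0500
Σ(xᵢ − x̄)² = 44.3300 ⇒ m₂ = 44.3300/4 = 11.08250
Σ(xᵢ − x̄)³ = 104.6520 ⇒ m₃ = 104.6520/4 = 26.16300
m₂^(3/2) = 11.08250^(1.5) = 36.89407
g1 = m₃ / m₂^(3/2) = 26.16300 / 36.89407 ≈ 0.7091

0.7091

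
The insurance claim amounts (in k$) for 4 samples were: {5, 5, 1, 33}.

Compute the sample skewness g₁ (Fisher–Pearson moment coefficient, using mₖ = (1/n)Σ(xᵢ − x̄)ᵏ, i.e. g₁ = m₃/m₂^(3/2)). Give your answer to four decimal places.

1.0970

x̄ = (5 + 5 + 1 + 33) / 4 = 11.0000
deviations (xᵢ − x̄): -6.0000, -6.0000, -10.0000, 22.0000
Σ(xᵢ − x̄)² = 656.0000 ⇒ m₂ = 656.0000/4 = 164.00000
Σ(xᵢ − x̄)³ = 9216.0000 ⇒ m₃ = 9216.0000/4 = 2304.00000
m₂^(3/2) = 164.00000^(1.5) = 2100.22475
g₁ = m₃ / m₂^(3/2) = 2304.00000 / 2100.22475 ≈ 1.0970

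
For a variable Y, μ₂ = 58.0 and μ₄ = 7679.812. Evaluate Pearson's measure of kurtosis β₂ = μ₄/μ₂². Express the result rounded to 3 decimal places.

2.283

μ₂² = 58.0² = 3364.00000
μ₄/μ₂² = 7679.812 / 3364.00000 = 2.28294
β₂ ≈ 2.283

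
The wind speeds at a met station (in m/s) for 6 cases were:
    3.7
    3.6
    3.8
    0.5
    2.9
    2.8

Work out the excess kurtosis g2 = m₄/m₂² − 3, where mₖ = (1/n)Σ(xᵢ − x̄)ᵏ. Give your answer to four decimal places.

0.4010

x̄ = 2.8833
Σ(xᵢ − x̄)² = 7.7083 ⇒ m₂ = 1.28472
Σ(xᵢ − x̄)⁴ = 33.6803 ⇒ m₄ = 5.61338
m₂² = 1.65051
g2 = m₄/m₂² − 3 = 3.40100 − 3 ≈ 0.4010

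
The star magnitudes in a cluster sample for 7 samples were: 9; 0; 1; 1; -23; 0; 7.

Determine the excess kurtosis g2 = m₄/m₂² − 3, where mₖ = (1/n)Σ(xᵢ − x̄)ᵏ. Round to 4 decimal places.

1.1968

x̄ = -0.7143
Σ(xᵢ − x̄)² = 657.4286 ⇒ m₂ = 93.91837
Σ(xᵢ − x̄)⁴ = 259128.7172 ⇒ m₄ = 37018.38817
m₂² = 8820.65973
g2 = m₄/m₂² − 3 = 4.19678 − 3 ≈ 1.1968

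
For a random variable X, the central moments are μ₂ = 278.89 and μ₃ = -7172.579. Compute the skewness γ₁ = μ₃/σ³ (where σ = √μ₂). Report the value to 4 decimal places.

σ = √μ₂ = √278.89 = 16.70000
σ³ = μ₂^(3/2) = 4657.46300
γ₁ = μ₃/σ³ = -7172.579 / 4657.46300 ≈ -1.5400

-1.5400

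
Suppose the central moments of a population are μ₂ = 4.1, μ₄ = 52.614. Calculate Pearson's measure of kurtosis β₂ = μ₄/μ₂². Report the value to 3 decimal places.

μ₂² = 4.1² = 16.81000
μ₄/μ₂² = 52.614 / 16.81000 = 3.12992
β₂ ≈ 3.130

3.130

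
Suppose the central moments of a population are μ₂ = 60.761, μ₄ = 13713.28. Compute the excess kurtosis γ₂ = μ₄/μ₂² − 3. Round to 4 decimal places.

0.7144

μ₂² = 60.761² = 3691.89912
μ₄/μ₂² = 13713.28 / 3691.89912 = 3.71442
γ₂ = 3.71442 − 3 ≈ 0.7144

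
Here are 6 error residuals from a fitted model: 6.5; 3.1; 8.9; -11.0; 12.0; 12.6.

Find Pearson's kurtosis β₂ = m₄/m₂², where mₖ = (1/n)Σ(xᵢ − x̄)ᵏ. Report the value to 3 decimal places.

x̄ = 5.3500
Σ(xᵢ − x̄)² = 383.0950 ⇒ m₂ = 63.84917
Σ(xᵢ − x̄)⁴ = 76365.9658 ⇒ m₄ = 12727.66097
m₂² = 4076.71608
β₂ = m₄/m₂² = 12727.66097 / 4076.71608 ≈ 3.122

3.122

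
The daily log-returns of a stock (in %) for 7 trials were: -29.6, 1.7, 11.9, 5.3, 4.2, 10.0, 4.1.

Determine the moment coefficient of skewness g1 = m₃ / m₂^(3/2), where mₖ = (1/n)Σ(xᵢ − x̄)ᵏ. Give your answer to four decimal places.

x̄ = (-29.6 + 1.7 + 11.9 + 5.3 + 4.2 + 10.0 + 4.1) / 7 = 1.0857
deviations (xᵢ − x̄): -30.6857, 0.6143, 10.8143, 4.2143, 3.1143, 8.9143, 3.0143
Σ(xᵢ − x̄)² = 1174.9486 ⇒ m₂ = 1174.9486/7 = 167.84980
Σ(xᵢ − x̄)³ = -26788.3120 ⇒ m₃ = -26788.3120/7 = -3826.90172
m₂^(3/2) = 167.84980^(1.5) = 2174.60923
g1 = m₃ / m₂^(3/2) = -3826.90172 / 2174.60923 ≈ -1.7598

-1.7598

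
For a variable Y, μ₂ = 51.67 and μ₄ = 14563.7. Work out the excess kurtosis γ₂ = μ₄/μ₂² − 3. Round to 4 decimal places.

μ₂² = 51.67² = 2669.78890
μ₄/μ₂² = 14563.7 / 2669.78890 = 5.45500
γ₂ = 5.45500 − 3 ≈ 2.4550

2.4550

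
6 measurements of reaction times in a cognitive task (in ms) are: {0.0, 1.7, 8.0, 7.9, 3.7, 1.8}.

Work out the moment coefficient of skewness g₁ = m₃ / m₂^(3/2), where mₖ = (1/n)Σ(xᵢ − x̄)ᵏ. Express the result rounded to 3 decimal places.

0.352

x̄ = (0.0 + 1.7 + 8.0 + 7.9 + 3.7 + 1.8) / 6 = 3.8500
deviations (xᵢ − x̄): -3.8500, -2.1500, 4.1500, 4.0500, -0.1500, -2.0500
Σ(xᵢ − x̄)² = 57.2950 ⇒ m₂ = 57.2950/6 = 9.54917
Σ(xᵢ − x̄)³ = 62.2800 ⇒ m₃ = 62.2800/6 = 10.38000
m₂^(3/2) = 9.54917^(1.5) = 29.50857
g₁ = m₃ / m₂^(3/2) = 10.38000 / 29.50857 ≈ 0.352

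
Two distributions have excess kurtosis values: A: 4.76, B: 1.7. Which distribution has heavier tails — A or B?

A

Higher excess kurtosis ⇒ heavier tails relative to the normal distribution.
4.76 vs 1.7: the larger is 4.76, so A has heavier tails.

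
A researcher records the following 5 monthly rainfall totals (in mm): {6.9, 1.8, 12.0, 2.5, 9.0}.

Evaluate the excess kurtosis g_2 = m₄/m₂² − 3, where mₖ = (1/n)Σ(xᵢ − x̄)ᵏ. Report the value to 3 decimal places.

-1.475

x̄ = 6.4400
Σ(xᵢ − x̄)² = 74.7320 ⇒ m₂ = 14.94640
Σ(xᵢ − x̄)⁴ = 1703.1509 ⇒ m₄ = 340.63019
m₂² = 223.39487
g_2 = m₄/m₂² − 3 = 1.52479 − 3 ≈ -1.475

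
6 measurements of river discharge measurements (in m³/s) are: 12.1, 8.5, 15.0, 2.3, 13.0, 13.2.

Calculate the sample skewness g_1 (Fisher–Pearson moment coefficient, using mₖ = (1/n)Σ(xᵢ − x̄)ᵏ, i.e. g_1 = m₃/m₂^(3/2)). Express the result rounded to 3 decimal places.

x̄ = (12.1 + 8.5 + 15.0 + 2.3 + 13.0 + 13.2) / 6 = 10.6833
deviations (xᵢ − x̄): 1.4167, -2.1833, 4.3167, -8.3833, 2.3167, 2.5167
Σ(xᵢ − x̄)² = 107.3883 ⇒ m₂ = 107.3883/6 = 17.89806
Σ(xᵢ − x̄)³ = -487.9396 ⇒ m₃ = -487.9396/6 = -81.32326
m₂^(3/2) = 17.89806^(1.5) = 75.71968
g_1 = m₃ / m₂^(3/2) = -81.32326 / 75.71968 ≈ -1.074

-1.074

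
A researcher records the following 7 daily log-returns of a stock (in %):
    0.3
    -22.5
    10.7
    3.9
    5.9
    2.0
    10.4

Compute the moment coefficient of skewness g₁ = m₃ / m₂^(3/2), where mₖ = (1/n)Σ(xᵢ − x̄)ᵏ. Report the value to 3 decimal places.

x̄ = (0.3 - 22.5 + 10.7 + 3.9 + 5.9 + 2.0 + 10.4) / 7 = 1.5286
deviations (xᵢ − x̄): -1.2286, -24.0286, 9.1714, 2.3714, 4.3714, 0.4714, 8.8714
Σ(xᵢ − x̄)² = 766.6543 ⇒ m₂ = 766.6543/7 = 109.52204
Σ(xᵢ − x̄)³ = -12308.6514 ⇒ m₃ = -12308.6514/7 = -1758.37877
m₂^(3/2) = 109.52204^(1.5) = 1146.17859
g₁ = m₃ / m₂^(3/2) = -1758.37877 / 1146.17859 ≈ -1.534

-1.534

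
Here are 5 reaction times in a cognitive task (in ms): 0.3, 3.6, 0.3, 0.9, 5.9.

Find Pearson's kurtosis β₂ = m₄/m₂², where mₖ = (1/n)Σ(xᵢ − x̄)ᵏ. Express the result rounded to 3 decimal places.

x̄ = 2.2000
Σ(xᵢ − x̄)² = 24.5600 ⇒ m₂ = 4.91200
Σ(xᵢ − x̄)⁴ = 220.1780 ⇒ m₄ = 44.03560
m₂² = 24.12774
β₂ = m₄/m₂² = 44.03560 / 24.12774 ≈ 1.825

1.825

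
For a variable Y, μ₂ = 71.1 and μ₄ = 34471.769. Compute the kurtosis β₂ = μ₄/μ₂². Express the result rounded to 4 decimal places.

6.8191

μ₂² = 71.1² = 5055.21000
μ₄/μ₂² = 34471.769 / 5055.21000 = 6.81906
β₂ ≈ 6.8191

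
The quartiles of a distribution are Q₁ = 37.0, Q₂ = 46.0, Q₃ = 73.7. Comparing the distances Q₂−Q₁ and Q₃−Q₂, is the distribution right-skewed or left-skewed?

right-skewed

Q₂ − Q₁ = 9.0;  Q₃ − Q₂ = 27.7
Q₃ − Q₂ > Q₂ − Q₁ ⇒ the upper half is more spread out ⇒ right-skewed.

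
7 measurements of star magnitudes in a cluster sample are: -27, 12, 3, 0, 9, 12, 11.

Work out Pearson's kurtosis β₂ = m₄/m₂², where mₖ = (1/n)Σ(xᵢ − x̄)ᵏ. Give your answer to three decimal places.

x̄ = 2.8571
Σ(xᵢ − x̄)² = 1170.8571 ⇒ m₂ = 167.26531
Σ(xᵢ − x̄)⁴ = 814543.5219 ⇒ m₄ = 116363.36027
m₂² = 27977.68263
β₂ = m₄/m₂² = 116363.36027 / 27977.68263 ≈ 4.159

4.159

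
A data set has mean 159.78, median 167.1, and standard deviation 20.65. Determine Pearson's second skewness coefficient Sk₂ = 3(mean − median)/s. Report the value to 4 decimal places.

-1.0634

Sk₂ = 3(159.78 − 167.1) / 20.65 = 3 × -7.3200 / 20.65
    = -21.9600 / 20.65 ≈ -1.0634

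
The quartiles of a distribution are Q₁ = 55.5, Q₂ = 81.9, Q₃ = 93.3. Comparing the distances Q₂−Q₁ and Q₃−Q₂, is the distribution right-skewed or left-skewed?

Q₂ − Q₁ = 26.4;  Q₃ − Q₂ = 11.4
Q₂ − Q₁ > Q₃ − Q₂ ⇒ the lower half is more spread out ⇒ left-skewed.

left-skewed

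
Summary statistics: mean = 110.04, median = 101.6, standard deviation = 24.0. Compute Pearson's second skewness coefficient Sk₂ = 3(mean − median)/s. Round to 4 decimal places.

Sk₂ = 3(110.04 − 101.6) / 24.0 = 3 × 8.4400 / 24.0
    = 25.3200 / 24.0 ≈ 1.0550

1.0550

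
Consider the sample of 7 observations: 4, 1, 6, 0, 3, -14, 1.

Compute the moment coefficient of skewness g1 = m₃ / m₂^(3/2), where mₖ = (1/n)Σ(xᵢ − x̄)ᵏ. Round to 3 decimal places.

-1.617

x̄ = (4 + 1 + 6 + 0 + 3 - 14 + 1) / 7 = 0.1429
deviations (xᵢ − x̄): 3.8571, 0.8571, 5.8571, -0.1429, 2.8571, -14.1429, 0.8571
Σ(xᵢ − x̄)² = 258.8571 ⇒ m₂ = 258.8571/7 = 36.97959
Σ(xᵢ − x̄)³ = -2545.9592 ⇒ m₃ = -2545.9592/7 = -363.70845
m₂^(3/2) = 36.97959^(1.5) = 224.87603
g1 = m₃ / m₂^(3/2) = -363.70845 / 224.87603 ≈ -1.617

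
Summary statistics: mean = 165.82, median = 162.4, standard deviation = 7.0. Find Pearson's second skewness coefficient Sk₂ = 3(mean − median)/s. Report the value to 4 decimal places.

Sk₂ = 3(165.82 − 162.4) / 7.0 = 3 × 3.4200 / 7.0
    = 10.2600 / 7.0 ≈ 1.4657

1.4657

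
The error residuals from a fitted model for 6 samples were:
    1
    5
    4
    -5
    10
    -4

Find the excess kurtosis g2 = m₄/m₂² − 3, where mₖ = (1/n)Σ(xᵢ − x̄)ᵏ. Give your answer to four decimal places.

-1.2102

x̄ = 1.8333
Σ(xᵢ − x̄)² = 162.8333 ⇒ m₂ = 27.13889
Σ(xᵢ − x̄)⁴ = 7909.4861 ⇒ m₄ = 1318.24769
m₂² = 736.51929
g2 = m₄/m₂² − 3 = 1.78983 − 3 ≈ -1.2102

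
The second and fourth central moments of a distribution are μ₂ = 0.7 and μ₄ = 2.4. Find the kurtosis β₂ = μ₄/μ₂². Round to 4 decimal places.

4.8980

μ₂² = 0.7² = 0.49000
μ₄/μ₂² = 2.4 / 0.49000 = 4.89796
β₂ ≈ 4.8980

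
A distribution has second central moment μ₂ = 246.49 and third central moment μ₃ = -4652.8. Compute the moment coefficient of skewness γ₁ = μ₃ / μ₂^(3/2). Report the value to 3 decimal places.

-1.202

σ = √μ₂ = √246.49 = 15.70000
σ³ = μ₂^(3/2) = 3869.89300
γ₁ = μ₃/σ³ = -4652.8 / 3869.89300 ≈ -1.202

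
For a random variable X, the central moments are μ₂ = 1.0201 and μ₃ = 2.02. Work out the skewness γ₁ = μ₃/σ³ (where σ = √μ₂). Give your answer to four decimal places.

σ = √μ₂ = √1.0201 = 1.01000
σ³ = μ₂^(3/2) = 1.03030
γ₁ = μ₃/σ³ = 2.02 / 1.03030 ≈ 1.9606

1.9606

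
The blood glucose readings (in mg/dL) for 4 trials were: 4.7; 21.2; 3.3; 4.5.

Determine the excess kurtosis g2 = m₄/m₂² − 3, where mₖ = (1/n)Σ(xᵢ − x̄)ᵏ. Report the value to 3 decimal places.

x̄ = 8.4250
Σ(xᵢ − x̄)² = 218.7475 ⇒ m₂ = 54.68688
Σ(xᵢ − x̄)⁴ = 27754.1933 ⇒ m₄ = 6938.54833
m₂² = 2990.65430
g2 = m₄/m₂² − 3 = 2.32008 − 3 ≈ -0.680

-0.680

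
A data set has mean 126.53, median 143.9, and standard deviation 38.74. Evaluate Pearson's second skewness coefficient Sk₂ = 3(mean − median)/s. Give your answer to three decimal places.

Sk₂ = 3(126.53 − 143.9) / 38.74 = 3 × -17.3700 / 38.74
    = -52.1100 / 38.74 ≈ -1.345

-1.345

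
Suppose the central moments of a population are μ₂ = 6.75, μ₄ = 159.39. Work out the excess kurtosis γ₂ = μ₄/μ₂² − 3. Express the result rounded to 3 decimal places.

0.498

μ₂² = 6.75² = 45.56250
μ₄/μ₂² = 159.39 / 45.56250 = 3.49827
γ₂ = 3.49827 − 3 ≈ 0.498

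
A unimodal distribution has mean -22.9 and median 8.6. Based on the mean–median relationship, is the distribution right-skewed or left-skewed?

left-skewed

mean − median = -22.9 − 8.6 = -31.5
mean < median ⇒ the longer tail is on the left ⇒ left-skewed (negatively skewed).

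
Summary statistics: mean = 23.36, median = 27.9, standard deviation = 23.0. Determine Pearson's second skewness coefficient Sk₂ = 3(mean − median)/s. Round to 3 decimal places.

Sk₂ = 3(23.36 − 27.9) / 23.0 = 3 × -4.5400 / 23.0
    = -13.6200 / 23.0 ≈ -0.592

-0.592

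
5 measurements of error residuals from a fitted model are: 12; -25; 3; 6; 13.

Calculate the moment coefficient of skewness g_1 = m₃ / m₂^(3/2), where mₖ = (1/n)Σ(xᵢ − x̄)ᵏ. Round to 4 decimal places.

-1.2427

x̄ = (12 - 25 + 3 + 6 + 13) / 5 = 1.8000
deviations (xᵢ − x̄): 10.2000, -26.8000, 1.2000, 4.2000, 11.2000
Σ(xᵢ − x̄)² = 966.8000 ⇒ m₂ = 966.8000/5 = 193.36000
Σ(xᵢ − x̄)³ = -16706.8800 ⇒ m₃ = -16706.8800/5 = -3341.37600
m₂^(3/2) = 193.36000^(1.5) = 2688.74711
g_1 = m₃ / m₂^(3/2) = -3341.37600 / 2688.74711 ≈ -1.2427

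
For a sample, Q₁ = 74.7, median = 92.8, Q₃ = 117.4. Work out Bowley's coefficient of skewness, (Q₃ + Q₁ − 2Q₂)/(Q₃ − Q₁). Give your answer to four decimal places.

numerator: Q₃ + Q₁ − 2Q₂ = 117.4 + 74.7 − 2×92.8 = 6.5000
denominator: Q₃ − Q₁ = 117.4 − 74.7 = 42.7000
Bowley skewness = 6.5000 / 42.7000 ≈ 0.1522

0.1522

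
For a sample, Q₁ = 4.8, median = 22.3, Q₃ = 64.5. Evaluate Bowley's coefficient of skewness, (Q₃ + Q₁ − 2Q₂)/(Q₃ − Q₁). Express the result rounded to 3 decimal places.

numerator: Q₃ + Q₁ − 2Q₂ = 64.5 + 4.8 − 2×22.3 = 24.7000
denominator: Q₃ − Q₁ = 64.5 − 4.8 = 59.7000
Bowley skewness = 24.7000 / 59.7000 ≈ 0.414

0.414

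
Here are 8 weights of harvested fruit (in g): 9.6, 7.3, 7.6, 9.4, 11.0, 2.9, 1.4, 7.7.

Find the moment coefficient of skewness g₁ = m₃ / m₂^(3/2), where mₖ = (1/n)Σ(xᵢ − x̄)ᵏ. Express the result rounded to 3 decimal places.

x̄ = (9.6 + 7.3 + 7.6 + 9.4 + 11.0 + 2.9 + 1.4 + 7.7) / 8 = 7.1125
deviations (xᵢ − x̄): 2.4875, 0.1875, 0.4875, 2.2875, 3.8875, -4.2125, -5.7125, 0.5875
Σ(xᵢ − x̄)² = 77.5288 ⇒ m₂ = 77.5288/8 = 9.69109
Σ(xᵢ − x̄)³ = -174.7283 ⇒ m₃ = -174.7283/8 = -21.84104
m₂^(3/2) = 9.69109^(1.5) = 30.16888
g₁ = m₃ / m₂^(3/2) = -21.84104 / 30.16888 ≈ -0.724

-0.724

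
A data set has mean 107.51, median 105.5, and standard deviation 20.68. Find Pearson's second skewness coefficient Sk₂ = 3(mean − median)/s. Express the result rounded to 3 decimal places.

Sk₂ = 3(107.51 − 105.5) / 20.68 = 3 × 2.0100 / 20.68
    = 6.0300 / 20.68 ≈ 0.292

0.292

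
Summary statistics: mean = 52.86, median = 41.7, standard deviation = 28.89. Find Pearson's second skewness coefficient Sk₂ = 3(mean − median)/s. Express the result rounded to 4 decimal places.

1.1589

Sk₂ = 3(52.86 − 41.7) / 28.89 = 3 × 11.1600 / 28.89
    = 33.4800 / 28.89 ≈ 1.1589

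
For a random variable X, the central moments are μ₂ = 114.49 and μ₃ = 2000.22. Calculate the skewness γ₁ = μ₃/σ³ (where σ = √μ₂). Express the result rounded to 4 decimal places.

1.6328

σ = √μ₂ = √114.49 = 10.70000
σ³ = μ₂^(3/2) = 1225.04300
γ₁ = μ₃/σ³ = 2000.22 / 1225.04300 ≈ 1.6328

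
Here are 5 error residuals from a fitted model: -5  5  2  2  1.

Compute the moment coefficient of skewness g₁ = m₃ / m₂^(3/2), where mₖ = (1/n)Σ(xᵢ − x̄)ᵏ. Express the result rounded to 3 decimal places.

-0.845

x̄ = (-5 + 5 + 2 + 2 + 1) / 5 = 1.0000
deviations (xᵢ − x̄): -6.0000, 4.0000, 1.0000, 1.0000, 0.0000
Σ(xᵢ − x̄)² = 54.0000 ⇒ m₂ = 54.0000/5 = 10.80000
Σ(xᵢ − x̄)³ = -150.0000 ⇒ m₃ = -150.0000/5 = -30.00000
m₂^(3/2) = 10.80000^(1.5) = 35.49242
g₁ = m₃ / m₂^(3/2) = -30.00000 / 35.49242 ≈ -0.845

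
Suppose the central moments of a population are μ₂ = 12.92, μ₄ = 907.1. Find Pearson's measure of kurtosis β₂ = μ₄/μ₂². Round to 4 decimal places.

μ₂² = 12.92² = 166.92640
μ₄/μ₂² = 907.1 / 166.92640 = 5.43413
β₂ ≈ 5.4341

5.4341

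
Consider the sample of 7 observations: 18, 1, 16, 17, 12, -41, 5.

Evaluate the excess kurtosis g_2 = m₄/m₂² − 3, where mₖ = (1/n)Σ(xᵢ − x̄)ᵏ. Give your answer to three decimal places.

x̄ = 4.0000
Σ(xᵢ − x̄)² = 2608.0000 ⇒ m₂ = 372.57143
Σ(xᵢ − x̄)⁴ = 4192516.0000 ⇒ m₄ = 598930.85714
m₂² = 138809.46939
g_2 = m₄/m₂² − 3 = 4.31477 − 3 ≈ 1.315

1.315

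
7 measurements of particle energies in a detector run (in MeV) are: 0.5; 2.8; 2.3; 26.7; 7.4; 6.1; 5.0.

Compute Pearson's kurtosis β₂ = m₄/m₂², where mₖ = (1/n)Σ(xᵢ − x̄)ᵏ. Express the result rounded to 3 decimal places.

x̄ = 7.2571
Σ(xᵢ − x̄)² = 474.5771 ⇒ m₂ = 67.79673
Σ(xᵢ − x̄)⁴ = 146013.6690 ⇒ m₄ = 20859.09557
m₂² = 4596.39724
β₂ = m₄/m₂² = 20859.09557 / 4596.39724 ≈ 4.538

4.538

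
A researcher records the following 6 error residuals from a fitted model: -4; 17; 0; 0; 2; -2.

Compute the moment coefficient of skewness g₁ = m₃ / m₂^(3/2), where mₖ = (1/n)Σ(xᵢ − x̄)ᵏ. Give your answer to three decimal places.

x̄ = (-4 + 17 + 0 + 0 + 2 - 2) / 6 = 2.1667
deviations (xᵢ − x̄): -6.1667, 14.8333, -2.1667, -2.1667, -0.1667, -4.1667
Σ(xᵢ − x̄)² = 284.8333 ⇒ m₂ = 284.8333/6 = 47.47222
Σ(xᵢ − x̄)³ = 2936.5556 ⇒ m₃ = 2936.5556/6 = 489.42593
m₂^(3/2) = 47.47222^(1.5) = 327.08403
g₁ = m₃ / m₂^(3/2) = 489.42593 / 327.08403 ≈ 1.496

1.496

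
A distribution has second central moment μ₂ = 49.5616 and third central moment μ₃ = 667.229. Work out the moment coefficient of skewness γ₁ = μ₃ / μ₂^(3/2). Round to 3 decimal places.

1.912

σ = √μ₂ = √49.5616 = 7.04000
σ³ = μ₂^(3/2) = 348.91366
γ₁ = μ₃/σ³ = 667.229 / 348.91366 ≈ 1.912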